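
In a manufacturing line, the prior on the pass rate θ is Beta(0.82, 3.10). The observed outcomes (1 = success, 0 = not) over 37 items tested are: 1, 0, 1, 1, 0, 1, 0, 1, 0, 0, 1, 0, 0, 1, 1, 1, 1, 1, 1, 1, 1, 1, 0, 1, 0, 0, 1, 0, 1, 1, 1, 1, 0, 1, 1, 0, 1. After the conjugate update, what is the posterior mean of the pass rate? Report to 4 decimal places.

The Beta prior is conjugate to a Binomial/Bernoulli likelihood; the update adds successes to α and failures to β.
Posterior: Beta(α+k, β+n−k) = Beta(0.82+24, 3.10+13) = Beta(24.82, 16.10).
Posterior mean = α/(α+β) = 24.82/40.92 = 0.6065.

0.6065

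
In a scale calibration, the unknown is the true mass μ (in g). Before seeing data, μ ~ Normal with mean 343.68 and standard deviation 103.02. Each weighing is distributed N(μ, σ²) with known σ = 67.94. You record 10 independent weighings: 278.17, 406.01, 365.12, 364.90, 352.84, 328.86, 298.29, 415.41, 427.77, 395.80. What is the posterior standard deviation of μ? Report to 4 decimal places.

For Normal data with known variance σ², a Normal(μ₀, σ₀²) prior on μ is conjugate. Posterior precision = 1/σ₀² + n/σ²; posterior mean is the precision-weighted average of μ₀ and x̄.
σ₀² = 103.02² = 10613.1204, σ² = 67.94² = 4615.8436; σ² + n·σ₀² = 4615.8436 + 10·10613.1204 = 110747.0476.
Posterior precision = 1/σ₀² + n/σ² = 1/10613.1204 + 10/4615.8436 = (σ² + n·σ₀²)/(σ₀²σ²) = 110747.0476/(10613.1204·4615.8436); posterior variance σₙ² = σ₀²σ²/(σ² + n·σ₀²) = 10613.1204·4615.8436/110747.0476 = 442.345913.
Posterior SD = √σₙ² = √(10613.1204·4615.8436/110747.0476) = 21.0320.

21.0320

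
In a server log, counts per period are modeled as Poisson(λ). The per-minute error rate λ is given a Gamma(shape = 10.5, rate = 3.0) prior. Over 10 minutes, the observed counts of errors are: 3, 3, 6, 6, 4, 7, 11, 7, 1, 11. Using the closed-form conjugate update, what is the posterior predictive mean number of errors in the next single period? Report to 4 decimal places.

With a Gamma(shape α, rate β) prior, the Poisson likelihood is conjugate: the posterior is Gamma(α + ΣXᵢ, β + n).
Sum of counts S = 59 over n = 10 minutes.
Posterior: Gamma(α+S, β+n) = Gamma(10.5+59, 3.0+10) = Gamma(69.5, 13.0).
The predictive distribution for one future period is NegBinom with mean α/β = 5.3462.

5.3462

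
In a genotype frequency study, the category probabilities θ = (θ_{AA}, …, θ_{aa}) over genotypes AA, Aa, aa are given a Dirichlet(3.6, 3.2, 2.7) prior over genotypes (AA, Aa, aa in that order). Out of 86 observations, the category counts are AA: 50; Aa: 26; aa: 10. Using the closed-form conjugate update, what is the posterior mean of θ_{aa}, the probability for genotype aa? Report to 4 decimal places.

The Dirichlet prior is conjugate to the Multinomial likelihood: each posterior αⱼ = prior αⱼ + observed count nⱼ.
Posterior concentration: (53.6, 29.2, 12.7), total = 95.5.
E[θ_{aa}|data] = α_{aa}/Σα = 12.7/95.5 = 0.1330.

0.1330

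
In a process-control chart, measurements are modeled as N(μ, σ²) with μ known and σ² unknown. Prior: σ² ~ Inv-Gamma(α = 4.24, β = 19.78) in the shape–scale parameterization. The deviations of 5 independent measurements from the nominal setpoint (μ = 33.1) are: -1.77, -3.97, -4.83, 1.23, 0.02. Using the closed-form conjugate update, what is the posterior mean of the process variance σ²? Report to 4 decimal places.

With known mean μ and an Inverse-Gamma(α, β) prior on σ², the Normal likelihood is conjugate: posterior is Inv-Gamma(α + n/2, β + Σ(xᵢ−μ)²/2).
Σ(xᵢ−μ)² = (-1.77)² + (-3.97)² + (-4.83)² + (1.23)² + (0.02)² = 43.7360.
Posterior: Inv-Gamma(4.24 + 5/2, 19.78 + 43.7360/2) = Inv-Gamma(6.74, 41.64800).
E[σ²|data] = β/(α−1) = 41.64800/5.74 = 7.2557.

7.2557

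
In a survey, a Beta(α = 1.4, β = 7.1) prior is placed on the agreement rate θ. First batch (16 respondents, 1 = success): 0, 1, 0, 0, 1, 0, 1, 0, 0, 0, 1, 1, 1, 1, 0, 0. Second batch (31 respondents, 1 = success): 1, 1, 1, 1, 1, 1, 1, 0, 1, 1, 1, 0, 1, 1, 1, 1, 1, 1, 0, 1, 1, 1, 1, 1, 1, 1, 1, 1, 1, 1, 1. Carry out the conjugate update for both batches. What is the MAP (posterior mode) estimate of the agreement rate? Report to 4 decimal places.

0.6617

The Beta prior is conjugate to a Binomial/Bernoulli likelihood; the update adds successes to α and failures to β.
After batch 1: Beta(1.4+7, 7.1+9) = Beta(8.4, 16.1).
After batch 2: Beta(8.4+28, 16.1+3) = Beta(36.4, 19.1).
Mode of Beta(a,b) for a,b>1 is (a−1)/(a+b−2) = 35.4/53.5 = 0.6617.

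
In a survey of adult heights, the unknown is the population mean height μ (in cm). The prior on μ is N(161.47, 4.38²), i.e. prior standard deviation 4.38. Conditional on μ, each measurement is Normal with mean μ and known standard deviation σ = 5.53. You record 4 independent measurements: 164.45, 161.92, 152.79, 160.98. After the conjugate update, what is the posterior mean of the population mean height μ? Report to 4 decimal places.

For Normal data with known variance σ², a Normal(μ₀, σ₀²) prior on μ is conjugate. Posterior precision = 1/σ₀² + n/σ²; posterior mean is the precision-weighted average of μ₀ and x̄.
Σxᵢ = 164.45 + 161.92 + 152.79 + 160.98 = 640.14, so n·x̄ = 640.14.
σ₀² = 4.38² = 19.1844, σ² = 5.53² = 30.5809; σ² + n·σ₀² = 30.5809 + 4·19.1844 = 107.3185.
Posterior mean = (μ₀/σ₀² + n·x̄/σ²)/(1/σ₀² + n/σ²) = (σ²·μ₀ + σ₀²·n·x̄)/(σ² + n·σ₀²) = (30.5809·161.47 + 19.1844·640.14)/107.3185 = 17218.599739/107.3185 = 160.4439.

160.4439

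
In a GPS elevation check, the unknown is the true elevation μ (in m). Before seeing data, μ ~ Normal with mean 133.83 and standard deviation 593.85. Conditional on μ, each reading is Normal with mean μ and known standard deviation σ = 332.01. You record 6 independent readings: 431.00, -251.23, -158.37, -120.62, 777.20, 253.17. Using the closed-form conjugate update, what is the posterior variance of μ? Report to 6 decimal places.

17462.082965

For Normal data with known variance σ², a Normal(μ₀, σ₀²) prior on μ is conjugate. Posterior precision = 1/σ₀² + n/σ²; posterior mean is the precision-weighted average of μ₀ and x̄.
σ₀² = 593.85² = 352657.8225, σ² = 332.01² = 110230.6401; σ² + n·σ₀² = 110230.6401 + 6·352657.8225 = 2226177.5751.
Posterior precision = 1/σ₀² + n/σ² = 1/352657.8225 + 6/110230.6401 = (σ² + n·σ₀²)/(σ₀²σ²) = 2226177.5751/(352657.8225·110230.6401); posterior variance σₙ² = σ₀²σ²/(σ² + n·σ₀²) = 352657.8225·110230.6401/2226177.5751 = 17462.082965.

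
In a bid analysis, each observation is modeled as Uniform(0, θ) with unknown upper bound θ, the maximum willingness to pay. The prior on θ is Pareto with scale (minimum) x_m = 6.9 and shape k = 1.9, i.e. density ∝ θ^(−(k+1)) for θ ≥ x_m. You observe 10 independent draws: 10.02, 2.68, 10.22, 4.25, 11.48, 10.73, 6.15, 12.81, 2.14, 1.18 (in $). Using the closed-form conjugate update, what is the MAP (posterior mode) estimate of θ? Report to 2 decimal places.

A Pareto(scale x_m, shape k) prior on the upper bound θ of Uniform(0, θ) is conjugate: posterior is Pareto(max(x_m, max xᵢ), k + n).
Sample maximum = 12.81; prior scale x_m = 6.9 → posterior scale = max = 12.81.
Posterior shape = 1.9 + 10 = 11.9.
The Pareto density is decreasing on [x_m, ∞), so the mode is x_m = 12.81.

12.81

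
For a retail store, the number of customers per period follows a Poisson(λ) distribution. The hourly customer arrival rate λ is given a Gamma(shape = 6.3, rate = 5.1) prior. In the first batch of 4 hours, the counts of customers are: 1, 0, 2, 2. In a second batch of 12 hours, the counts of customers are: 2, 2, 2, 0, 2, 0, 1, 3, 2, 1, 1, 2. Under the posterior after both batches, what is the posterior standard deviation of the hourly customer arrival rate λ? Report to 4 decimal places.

With a Gamma(shape α, rate β) prior, the Poisson likelihood is conjugate: the posterior is Gamma(α + ΣXᵢ, β + n).
Batch 1: sum of counts S = 5 over n = 4 hours.
After batch 1: Gamma(α+S, β+n) = Gamma(6.3+5, 5.1+4) = Gamma(11.3, 9.1).
Batch 2: sum of counts S = 18 over n = 12 hours.
After batch 2: Gamma(α+S, β+n) = Gamma(11.3+18, 9.1+12) = Gamma(29.3, 21.1).
SD = √α/β = √29.3/21.1 = 0.2565.

0.2565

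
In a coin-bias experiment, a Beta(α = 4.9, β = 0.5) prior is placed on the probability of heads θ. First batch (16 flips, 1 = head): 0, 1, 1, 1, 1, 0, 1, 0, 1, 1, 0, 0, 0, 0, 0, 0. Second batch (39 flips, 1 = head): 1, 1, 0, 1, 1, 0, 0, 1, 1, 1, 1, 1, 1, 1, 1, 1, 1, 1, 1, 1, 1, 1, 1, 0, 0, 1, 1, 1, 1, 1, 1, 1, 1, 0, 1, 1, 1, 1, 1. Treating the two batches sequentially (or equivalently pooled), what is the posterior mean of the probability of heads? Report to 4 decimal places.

The Beta prior is conjugate to a Binomial/Bernoulli likelihood; the update adds successes to α and failures to β.
After batch 1: Beta(4.9+7, 0.5+9) = Beta(11.9, 9.5).
After batch 2: Beta(11.9+33, 9.5+6) = Beta(44.9, 15.5).
Posterior mean = α/(α+β) = 44.9/60.4 = 0.7434.

0.7434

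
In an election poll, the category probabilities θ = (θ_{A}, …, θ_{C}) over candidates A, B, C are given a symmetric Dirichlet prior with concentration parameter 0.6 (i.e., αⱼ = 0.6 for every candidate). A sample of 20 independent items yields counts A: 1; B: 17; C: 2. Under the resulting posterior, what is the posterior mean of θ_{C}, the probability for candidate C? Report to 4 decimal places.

The Dirichlet prior is conjugate to the Multinomial likelihood: each posterior αⱼ = prior αⱼ + observed count nⱼ.
Posterior concentration: (1.6, 17.6, 2.6), total = 21.8.
E[θ_{C}|data] = α_{C}/Σα = 2.6/21.8 = 0.1193.

0.1193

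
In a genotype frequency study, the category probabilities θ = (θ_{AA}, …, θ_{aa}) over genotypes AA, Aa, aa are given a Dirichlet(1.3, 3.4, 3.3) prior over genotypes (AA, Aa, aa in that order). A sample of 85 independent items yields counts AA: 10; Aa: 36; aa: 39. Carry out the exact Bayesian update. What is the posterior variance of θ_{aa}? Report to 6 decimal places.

The Dirichlet prior is conjugate to the Multinomial likelihood: each posterior αⱼ = prior αⱼ + observed count nⱼ.
Posterior concentration: (11.3, 39.4, 42.3), total = 93.0.
Var[θ_j] = α_j(Σα−α_j)/((Σα)²(Σα+1)) = 42.3·50.7/(93.0²·94.0) = 0.002638.

0.002638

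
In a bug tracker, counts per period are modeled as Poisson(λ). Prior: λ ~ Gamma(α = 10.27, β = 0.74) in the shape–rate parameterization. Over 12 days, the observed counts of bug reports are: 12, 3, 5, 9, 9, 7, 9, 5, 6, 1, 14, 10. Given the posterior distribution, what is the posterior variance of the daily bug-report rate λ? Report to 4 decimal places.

With a Gamma(shape α, rate β) prior, the Poisson likelihood is conjugate: the posterior is Gamma(α + ΣXᵢ, β + n).
Sum of counts S = 90 over n = 12 days.
Posterior: Gamma(α+S, β+n) = Gamma(10.27+90, 0.74+12) = Gamma(100.27, 12.74).
Var = α/β² = 100.27/12.74² = 0.6178.

0.6178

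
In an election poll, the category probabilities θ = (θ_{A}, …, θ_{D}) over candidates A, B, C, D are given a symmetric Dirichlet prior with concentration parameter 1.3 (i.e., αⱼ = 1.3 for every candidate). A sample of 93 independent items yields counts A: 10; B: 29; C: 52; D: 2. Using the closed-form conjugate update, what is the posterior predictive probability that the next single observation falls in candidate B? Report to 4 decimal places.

0.3086

The Dirichlet prior is conjugate to the Multinomial likelihood: each posterior αⱼ = prior αⱼ + observed count nⱼ.
Posterior concentration: (11.3, 30.3, 53.3, 3.3), total = 98.2.
P(next = B | data) = α_{B}/Σα = 0.3086.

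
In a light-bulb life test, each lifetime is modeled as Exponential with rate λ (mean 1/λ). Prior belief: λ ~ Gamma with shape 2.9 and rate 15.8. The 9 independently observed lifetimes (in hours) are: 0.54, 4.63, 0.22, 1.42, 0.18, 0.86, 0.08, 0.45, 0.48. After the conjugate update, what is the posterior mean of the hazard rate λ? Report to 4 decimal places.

0.4826

With a Gamma(shape α, rate β) prior on the exponential rate λ, the posterior after n observations with total T = Σxᵢ is Gamma(α+n, β+T).
Sum of observations T = 8.86 hours; n = 9.
Posterior: Gamma(2.9+9, 15.8+8.86) = Gamma(11.9, 24.66).
Posterior mean of λ = α/β = 11.9/24.66 = 0.4826.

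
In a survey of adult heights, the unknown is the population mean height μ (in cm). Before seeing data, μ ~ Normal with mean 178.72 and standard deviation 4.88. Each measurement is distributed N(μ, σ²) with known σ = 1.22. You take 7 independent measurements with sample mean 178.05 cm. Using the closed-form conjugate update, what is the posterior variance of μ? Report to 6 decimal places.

0.210747

For Normal data with known variance σ², a Normal(μ₀, σ₀²) prior on μ is conjugate. Posterior precision = 1/σ₀² + n/σ²; posterior mean is the precision-weighted average of μ₀ and x̄.
σ₀² = 4.88² = 23.8144, σ² = 1.22² = 1.4884; σ² + n·σ₀² = 1.4884 + 7·23.8144 = 168.1892.
Posterior precision = 1/σ₀² + n/σ² = 1/23.8144 + 7/1.4884 = (σ² + n·σ₀²)/(σ₀²σ²) = 168.1892/(23.8144·1.4884); posterior variance σₙ² = σ₀²σ²/(σ² + n·σ₀²) = 23.8144·1.4884/168.1892 = 0.210747.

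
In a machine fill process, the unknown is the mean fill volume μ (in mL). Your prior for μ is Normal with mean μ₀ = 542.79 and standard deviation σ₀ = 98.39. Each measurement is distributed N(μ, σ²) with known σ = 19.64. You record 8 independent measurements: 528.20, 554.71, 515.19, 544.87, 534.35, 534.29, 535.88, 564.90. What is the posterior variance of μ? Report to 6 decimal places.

For Normal data with known variance σ², a Normal(μ₀, σ₀²) prior on μ is conjugate. Posterior precision = 1/σ₀² + n/σ²; posterior mean is the precision-weighted average of μ₀ and x̄.
σ₀² = 98.39² = 9680.5921, σ² = 19.64² = 385.7296; σ² + n·σ₀² = 385.7296 + 8·9680.5921 = 77830.4664.
Posterior precision = 1/σ₀² + n/σ² = 1/9680.5921 + 8/385.7296 = (σ² + n·σ₀²)/(σ₀²σ²) = 77830.4664/(9680.5921·385.7296); posterior variance σₙ² = σ₀²σ²/(σ² + n·σ₀²) = 9680.5921·385.7296/77830.4664 = 47.977239.

47.977239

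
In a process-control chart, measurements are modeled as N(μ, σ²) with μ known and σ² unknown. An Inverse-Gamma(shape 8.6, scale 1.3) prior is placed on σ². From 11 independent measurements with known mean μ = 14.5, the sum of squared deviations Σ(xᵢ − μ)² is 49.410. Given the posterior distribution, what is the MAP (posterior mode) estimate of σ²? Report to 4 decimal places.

With known mean μ and an Inverse-Gamma(α, β) prior on σ², the Normal likelihood is conjugate: posterior is Inv-Gamma(α + n/2, β + Σ(xᵢ−μ)²/2).
Posterior: Inv-Gamma(8.6 + 11/2, 1.3 + 49.410/2) = Inv-Gamma(14.10, 26.0050).
Mode = β/(α+1) = 26.0050/15.10 = 1.7222.

1.7222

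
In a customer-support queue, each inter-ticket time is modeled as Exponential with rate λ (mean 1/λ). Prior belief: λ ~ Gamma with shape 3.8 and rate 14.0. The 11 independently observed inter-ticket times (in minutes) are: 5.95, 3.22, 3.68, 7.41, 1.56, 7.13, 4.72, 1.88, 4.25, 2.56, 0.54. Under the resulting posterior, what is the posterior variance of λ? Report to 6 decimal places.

0.004571

With a Gamma(shape α, rate β) prior on the exponential rate λ, the posterior after n observations with total T = Σxᵢ is Gamma(α+n, β+T).
Sum of observations T = 42.90 minutes; n = 11.
Posterior: Gamma(3.8+11, 14.0+42.90) = Gamma(14.8, 56.90).
Var = α/β² = 0.004571.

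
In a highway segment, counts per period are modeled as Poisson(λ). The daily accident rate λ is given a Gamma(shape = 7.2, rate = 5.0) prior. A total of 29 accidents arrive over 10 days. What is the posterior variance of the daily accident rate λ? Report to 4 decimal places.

0.1609

With a Gamma(shape α, rate β) prior, the Poisson likelihood is conjugate: the posterior is Gamma(α + ΣXᵢ, β + n).
Posterior: Gamma(α+S, β+n) = Gamma(7.2+29, 5.0+10) = Gamma(36.2, 15.0).
Var = α/β² = 36.2/15.0² = 0.1609.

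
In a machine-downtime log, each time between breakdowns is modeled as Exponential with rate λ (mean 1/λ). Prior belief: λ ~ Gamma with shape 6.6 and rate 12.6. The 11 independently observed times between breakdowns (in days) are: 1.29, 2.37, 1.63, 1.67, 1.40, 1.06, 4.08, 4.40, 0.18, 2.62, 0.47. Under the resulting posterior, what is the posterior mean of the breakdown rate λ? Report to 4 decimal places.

0.5212

With a Gamma(shape α, rate β) prior on the exponential rate λ, the posterior after n observations with total T = Σxᵢ is Gamma(α+n, β+T).
Sum of observations T = 21.17 days; n = 11.
Posterior: Gamma(6.6+11, 12.6+21.17) = Gamma(17.6, 33.77).
Posterior mean of λ = α/β = 17.6/33.77 = 0.5212.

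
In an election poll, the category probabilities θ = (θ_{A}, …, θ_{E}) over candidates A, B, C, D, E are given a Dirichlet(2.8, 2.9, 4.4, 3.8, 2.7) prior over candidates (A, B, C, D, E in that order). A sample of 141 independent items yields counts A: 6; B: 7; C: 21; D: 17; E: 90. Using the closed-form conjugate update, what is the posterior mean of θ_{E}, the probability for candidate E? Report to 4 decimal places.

The Dirichlet prior is conjugate to the Multinomial likelihood: each posterior αⱼ = prior αⱼ + observed count nⱼ.
Posterior concentration: (8.8, 9.9, 25.4, 20.8, 92.7), total = 157.6.
E[θ_{E}|data] = α_{E}/Σα = 92.7/157.6 = 0.5882.

0.5882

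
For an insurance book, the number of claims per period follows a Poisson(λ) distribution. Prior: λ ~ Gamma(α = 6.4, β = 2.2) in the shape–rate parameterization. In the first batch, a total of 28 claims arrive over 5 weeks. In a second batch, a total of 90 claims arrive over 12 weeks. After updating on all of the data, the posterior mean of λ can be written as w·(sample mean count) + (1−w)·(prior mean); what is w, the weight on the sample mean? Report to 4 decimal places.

0.8854

With a Gamma(shape α, rate β) prior, the Poisson likelihood is conjugate: the posterior is Gamma(α + ΣXᵢ, β + n).
Total number of weeks: n = 5 + 12 = 17.
Posterior mean = (α₀+S)/(β₀+n) = [n/(β₀+n)]·(S/n) + [β₀/(β₀+n)]·(α₀/β₀), so only n and β₀ enter the weight.
Weight on data w = n/(β₀+n) = 17/(2.2+17) = 17/19.2 = 0.8854.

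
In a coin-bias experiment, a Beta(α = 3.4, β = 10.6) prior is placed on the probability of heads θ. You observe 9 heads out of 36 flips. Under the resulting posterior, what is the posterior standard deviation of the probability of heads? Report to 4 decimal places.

The Beta prior is conjugate to a Binomial/Bernoulli likelihood; the update adds successes to α and failures to β.
Posterior: Beta(α+k, β+n−k) = Beta(3.4+9, 10.6+27) = Beta(12.4, 37.6).
Var = αβ/((α+β)²(α+β+1)) = 12.4·37.6/(50.0²·51.0) = 0.00365678; SD = √0.00365678 = 0.0605.

0.0605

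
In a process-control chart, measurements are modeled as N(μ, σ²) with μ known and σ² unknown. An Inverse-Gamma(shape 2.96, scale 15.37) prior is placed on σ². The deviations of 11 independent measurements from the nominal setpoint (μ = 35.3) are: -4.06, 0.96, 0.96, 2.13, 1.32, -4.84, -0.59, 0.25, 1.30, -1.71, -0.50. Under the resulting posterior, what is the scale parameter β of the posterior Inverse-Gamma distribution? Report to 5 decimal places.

42.02320

With known mean μ and an Inverse-Gamma(α, β) prior on σ², the Normal likelihood is conjugate: posterior is Inv-Gamma(α + n/2, β + Σ(xᵢ−μ)²/2).
Σ(xᵢ−μ)² = (-4.06)² + (0.96)² + (0.96)² + (2.13)² + (1.32)² + (-4.84)² + (-0.59)² + (0.25)² + (1.30)² + (-1.71)² + (-0.50)² = 53.3064.
Posterior: Inv-Gamma(2.96 + 11/2, 15.37 + 53.3064/2) = Inv-Gamma(8.46, 42.02320).
Posterior β = 42.02320.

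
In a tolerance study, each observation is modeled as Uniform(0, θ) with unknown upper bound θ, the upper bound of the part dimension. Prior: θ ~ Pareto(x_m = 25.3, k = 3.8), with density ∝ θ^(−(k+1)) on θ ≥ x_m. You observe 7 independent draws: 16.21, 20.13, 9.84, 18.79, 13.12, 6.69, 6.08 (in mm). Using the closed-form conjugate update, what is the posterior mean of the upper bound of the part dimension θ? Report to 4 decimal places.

27.8816

A Pareto(scale x_m, shape k) prior on the upper bound θ of Uniform(0, θ) is conjugate: posterior is Pareto(max(x_m, max xᵢ), k + n).
Sample maximum = 20.13; prior scale x_m = 25.3 → posterior scale = max = 25.30.
Posterior shape = 3.8 + 7 = 10.8.
E[θ|data] = k·x_m/(k−1) = 10.8·25.30/9.8 = 27.8816.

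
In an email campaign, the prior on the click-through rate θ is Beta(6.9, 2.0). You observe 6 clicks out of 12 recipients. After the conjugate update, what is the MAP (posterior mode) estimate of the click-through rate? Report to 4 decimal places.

0.6296

The Beta prior is conjugate to a Binomial/Bernoulli likelihood; the update adds successes to α and failures to β.
Posterior: Beta(α+k, β+n−k) = Beta(6.9+6, 2.0+6) = Beta(12.9, 8.0).
Mode of Beta(a,b) for a,b>1 is (a−1)/(a+b−2) = 11.9/18.9 = 0.6296.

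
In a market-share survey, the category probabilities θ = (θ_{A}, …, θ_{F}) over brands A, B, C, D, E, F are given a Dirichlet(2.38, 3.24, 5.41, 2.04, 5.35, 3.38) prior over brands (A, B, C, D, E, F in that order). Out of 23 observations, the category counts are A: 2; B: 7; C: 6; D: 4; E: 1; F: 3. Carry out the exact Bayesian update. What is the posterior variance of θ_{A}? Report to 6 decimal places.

0.001926

The Dirichlet prior is conjugate to the Multinomial likelihood: each posterior αⱼ = prior αⱼ + observed count nⱼ.
Posterior concentration: (4.38, 10.24, 11.41, 6.04, 6.35, 6.38), total = 44.80.
Var[θ_j] = α_j(Σα−α_j)/((Σα)²(Σα+1)) = 4.38·40.42/(44.80²·45.80) = 0.001926.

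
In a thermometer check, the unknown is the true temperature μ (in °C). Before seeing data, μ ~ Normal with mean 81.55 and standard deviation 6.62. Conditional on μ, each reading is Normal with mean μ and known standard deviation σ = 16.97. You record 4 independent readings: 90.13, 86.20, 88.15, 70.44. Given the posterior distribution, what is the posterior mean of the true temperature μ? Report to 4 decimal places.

For Normal data with known variance σ², a Normal(μ₀, σ₀²) prior on μ is conjugate. Posterior precision = 1/σ₀² + n/σ²; posterior mean is the precision-weighted average of μ₀ and x̄.
Σxᵢ = 90.13 + 86.20 + 88.15 + 70.44 = 334.92, so n·x̄ = 334.92.
σ₀² = 6.62² = 43.8244, σ² = 16.97² = 287.9809; σ² + n·σ₀² = 287.9809 + 4·43.8244 = 463.2785.
Posterior mean = (μ₀/σ₀² + n·x̄/σ²)/(1/σ₀² + n/σ²) = (σ²·μ₀ + σ₀²·n·x̄)/(σ² + n·σ₀²) = (287.9809·81.55 + 43.8244·334.92)/463.2785 = 38162.510443/463.2785 = 82.3749.

82.3749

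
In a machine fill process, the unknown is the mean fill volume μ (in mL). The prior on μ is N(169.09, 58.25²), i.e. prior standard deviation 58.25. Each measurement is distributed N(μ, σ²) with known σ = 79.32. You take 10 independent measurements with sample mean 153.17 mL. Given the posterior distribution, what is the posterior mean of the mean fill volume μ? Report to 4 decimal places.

155.6602

For Normal data with known variance σ², a Normal(μ₀, σ₀²) prior on μ is conjugate. Posterior precision = 1/σ₀² + n/σ²; posterior mean is the precision-weighted average of μ₀ and x̄.
n·x̄ = 10·153.17 = 1531.7.
σ₀² = 58.25² = 3393.0625, σ² = 79.32² = 6291.6624; σ² + n·σ₀² = 6291.6624 + 10·3393.0625 = 40222.2874.
Posterior mean = (μ₀/σ₀² + n·x̄/σ²)/(1/σ₀² + n/σ²) = (σ²·μ₀ + σ₀²·n·x̄)/(σ² + n·σ₀²) = (6291.6624·169.09 + 3393.0625·1531.7)/40222.2874 = 6261011.026466/40222.2874 = 155.6602.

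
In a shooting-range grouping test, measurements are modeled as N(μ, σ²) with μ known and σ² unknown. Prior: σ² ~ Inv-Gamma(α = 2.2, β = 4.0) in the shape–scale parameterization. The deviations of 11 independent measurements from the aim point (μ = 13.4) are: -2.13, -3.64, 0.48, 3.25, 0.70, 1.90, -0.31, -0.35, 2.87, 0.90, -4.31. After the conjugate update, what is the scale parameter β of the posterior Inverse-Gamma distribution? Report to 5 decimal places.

With known mean μ and an Inverse-Gamma(α, β) prior on σ², the Normal likelihood is conjugate: posterior is Inv-Gamma(α + n/2, β + Σ(xᵢ−μ)²/2).
Σ(xᵢ−μ)² = (-2.13)² + (-3.64)² + (0.48)² + (3.25)² + (0.70)² + (1.90)² + (-0.31)² + (-0.35)² + (2.87)² + (0.90)² + (-4.31)² = 60.5210.
Posterior: Inv-Gamma(2.2 + 11/2, 4.0 + 60.5210/2) = Inv-Gamma(7.70, 34.26050).
Posterior β = 34.26050.

34.26050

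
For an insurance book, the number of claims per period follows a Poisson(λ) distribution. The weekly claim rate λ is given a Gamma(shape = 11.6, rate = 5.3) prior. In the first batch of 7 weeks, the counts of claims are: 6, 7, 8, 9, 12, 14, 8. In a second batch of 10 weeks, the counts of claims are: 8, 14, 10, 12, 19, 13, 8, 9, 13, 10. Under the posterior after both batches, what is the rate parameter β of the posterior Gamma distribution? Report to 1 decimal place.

With a Gamma(shape α, rate β) prior, the Poisson likelihood is conjugate: the posterior is Gamma(α + ΣXᵢ, β + n).
Batch 1: sum of counts S = 64 over n = 7 weeks.
After batch 1: Gamma(α+S, β+n) = Gamma(11.6+64, 5.3+7) = Gamma(75.6, 12.3).
Batch 2: sum of counts S = 116 over n = 10 weeks.
After batch 2: Gamma(α+S, β+n) = Gamma(75.6+116, 12.3+10) = Gamma(191.6, 22.3).
Posterior β = 22.3.

22.3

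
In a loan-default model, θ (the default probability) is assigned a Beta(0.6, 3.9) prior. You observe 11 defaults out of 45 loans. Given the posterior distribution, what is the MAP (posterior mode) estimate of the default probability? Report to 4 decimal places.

The Beta prior is conjugate to a Binomial/Bernoulli likelihood; the update adds successes to α and failures to β.
Posterior: Beta(α+k, β+n−k) = Beta(0.6+11, 3.9+34) = Beta(11.6, 37.9).
Mode of Beta(a,b) for a,b>1 is (a−1)/(a+b−2) = 10.6/47.5 = 0.2232.

0.2232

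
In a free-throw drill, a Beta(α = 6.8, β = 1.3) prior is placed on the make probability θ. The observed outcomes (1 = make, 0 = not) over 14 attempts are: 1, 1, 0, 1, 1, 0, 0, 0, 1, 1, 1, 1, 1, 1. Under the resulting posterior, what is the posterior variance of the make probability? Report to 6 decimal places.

0.007892

The Beta prior is conjugate to a Binomial/Bernoulli likelihood; the update adds successes to α and failures to β.
Posterior: Beta(α+k, β+n−k) = Beta(6.8+10, 1.3+4) = Beta(16.8, 5.3).
Var = αβ/((α+β)²(α+β+1)) = 16.8·5.3/(22.1²·23.1) = 0.007892.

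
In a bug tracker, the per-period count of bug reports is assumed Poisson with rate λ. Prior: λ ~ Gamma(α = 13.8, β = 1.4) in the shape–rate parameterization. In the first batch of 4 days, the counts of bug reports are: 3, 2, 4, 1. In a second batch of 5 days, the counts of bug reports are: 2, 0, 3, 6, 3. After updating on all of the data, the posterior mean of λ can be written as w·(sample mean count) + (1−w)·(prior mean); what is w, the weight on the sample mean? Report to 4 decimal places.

0.8654

With a Gamma(shape α, rate β) prior, the Poisson likelihood is conjugate: the posterior is Gamma(α + ΣXᵢ, β + n).
Total number of days: n = 4 + 5 = 9.
Posterior mean = (α₀+S)/(β₀+n) = [n/(β₀+n)]·(S/n) + [β₀/(β₀+n)]·(α₀/β₀), so only n and β₀ enter the weight.
Weight on data w = n/(β₀+n) = 9/(1.4+9) = 9/10.4 = 0.8654.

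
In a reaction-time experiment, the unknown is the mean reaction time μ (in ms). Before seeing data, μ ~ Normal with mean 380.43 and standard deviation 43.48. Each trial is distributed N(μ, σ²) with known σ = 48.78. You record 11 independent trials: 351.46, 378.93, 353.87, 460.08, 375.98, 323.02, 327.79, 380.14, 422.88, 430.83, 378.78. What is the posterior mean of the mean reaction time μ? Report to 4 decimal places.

For Normal data with known variance σ², a Normal(μ₀, σ₀²) prior on μ is conjugate. Posterior precision = 1/σ₀² + n/σ²; posterior mean is the precision-weighted average of μ₀ and x̄.
Σxᵢ = 351.46 + 378.93 + 353.87 + 460.08 + 375.98 + 323.02 + 327.79 + 380.14 + 422.88 + 430.83 + 378.78 = 4183.76, so n·x̄ = 4183.76.
σ₀² = 43.48² = 1890.5104, σ² = 48.78² = 2379.4884; σ² + n·σ₀² = 2379.4884 + 11·1890.5104 = 23175.1028.
Posterior mean = (μ₀/σ₀² + n·x̄/σ²)/(1/σ₀² + n/σ²) = (σ²·μ₀ + σ₀²·n·x̄)/(σ² + n·σ₀²) = (2379.4884·380.43 + 1890.5104·4183.76)/23175.1028 = 8814670.563116/23175.1028 = 380.3509.

380.3509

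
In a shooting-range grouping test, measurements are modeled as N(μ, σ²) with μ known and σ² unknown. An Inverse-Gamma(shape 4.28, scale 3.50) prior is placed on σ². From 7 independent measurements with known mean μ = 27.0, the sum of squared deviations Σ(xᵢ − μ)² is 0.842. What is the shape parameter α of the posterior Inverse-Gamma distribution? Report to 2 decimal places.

With known mean μ and an Inverse-Gamma(α, β) prior on σ², the Normal likelihood is conjugate: posterior is Inv-Gamma(α + n/2, β + Σ(xᵢ−μ)²/2).
Posterior: Inv-Gamma(4.28 + 7/2, 3.50 + 0.842/2) = Inv-Gamma(7.78, 3.9210).
Posterior α = 7.78.

7.78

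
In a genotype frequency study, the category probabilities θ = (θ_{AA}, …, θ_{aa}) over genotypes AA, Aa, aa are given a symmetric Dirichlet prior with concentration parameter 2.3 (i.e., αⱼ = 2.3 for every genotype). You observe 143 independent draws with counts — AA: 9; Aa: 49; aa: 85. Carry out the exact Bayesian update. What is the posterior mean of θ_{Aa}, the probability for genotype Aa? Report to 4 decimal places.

0.3422

The Dirichlet prior is conjugate to the Multinomial likelihood: each posterior αⱼ = prior αⱼ + observed count nⱼ.
Posterior concentration: (11.3, 51.3, 87.3), total = 149.9.
E[θ_{Aa}|data] = α_{Aa}/Σα = 51.3/149.9 = 0.3422.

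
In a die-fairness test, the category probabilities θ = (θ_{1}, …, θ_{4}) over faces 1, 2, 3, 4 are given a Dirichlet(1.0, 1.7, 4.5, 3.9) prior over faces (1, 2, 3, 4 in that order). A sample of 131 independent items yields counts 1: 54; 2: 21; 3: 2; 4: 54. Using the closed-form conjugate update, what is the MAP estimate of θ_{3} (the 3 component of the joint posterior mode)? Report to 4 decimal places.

0.0398

The Dirichlet prior is conjugate to the Multinomial likelihood: each posterior αⱼ = prior αⱼ + observed count nⱼ.
Posterior concentration: (55.0, 22.7, 6.5, 57.9), total = 142.1.
Joint mode component: (α_{3}−1)/(Σα−K) = 5.5/138.1 = 0.0398.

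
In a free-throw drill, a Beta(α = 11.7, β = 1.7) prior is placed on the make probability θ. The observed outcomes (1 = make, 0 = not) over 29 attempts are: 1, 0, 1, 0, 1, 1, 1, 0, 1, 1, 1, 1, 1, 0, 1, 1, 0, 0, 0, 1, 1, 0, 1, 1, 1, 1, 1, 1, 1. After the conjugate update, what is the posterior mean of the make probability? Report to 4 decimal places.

0.7712

The Beta prior is conjugate to a Binomial/Bernoulli likelihood; the update adds successes to α and failures to β.
Posterior: Beta(α+k, β+n−k) = Beta(11.7+21, 1.7+8) = Beta(32.7, 9.7).
Posterior mean = α/(α+β) = 32.7/42.4 = 0.7712.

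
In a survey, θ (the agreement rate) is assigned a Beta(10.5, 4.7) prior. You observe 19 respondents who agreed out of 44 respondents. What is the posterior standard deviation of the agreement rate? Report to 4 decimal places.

0.0644

The Beta prior is conjugate to a Binomial/Bernoulli likelihood; the update adds successes to α and failures to β.
Posterior: Beta(α+k, β+n−k) = Beta(10.5+19, 4.7+25) = Beta(29.5, 29.7).
Var = αβ/((α+β)²(α+β+1)) = 29.5·29.7/(59.2²·60.2) = 0.00415278; SD = √0.00415278 = 0.0644.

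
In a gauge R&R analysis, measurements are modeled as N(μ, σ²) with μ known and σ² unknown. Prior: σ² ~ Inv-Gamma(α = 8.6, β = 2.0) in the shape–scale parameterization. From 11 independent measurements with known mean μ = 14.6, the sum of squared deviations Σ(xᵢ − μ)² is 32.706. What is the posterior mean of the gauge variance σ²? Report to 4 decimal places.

With known mean μ and an Inverse-Gamma(α, β) prior on σ², the Normal likelihood is conjugate: posterior is Inv-Gamma(α + n/2, β + Σ(xᵢ−μ)²/2).
Posterior: Inv-Gamma(8.6 + 11/2, 2.0 + 32.706/2) = Inv-Gamma(14.10, 18.3530).
E[σ²|data] = β/(α−1) = 18.3530/13.10 = 1.4010.

1.4010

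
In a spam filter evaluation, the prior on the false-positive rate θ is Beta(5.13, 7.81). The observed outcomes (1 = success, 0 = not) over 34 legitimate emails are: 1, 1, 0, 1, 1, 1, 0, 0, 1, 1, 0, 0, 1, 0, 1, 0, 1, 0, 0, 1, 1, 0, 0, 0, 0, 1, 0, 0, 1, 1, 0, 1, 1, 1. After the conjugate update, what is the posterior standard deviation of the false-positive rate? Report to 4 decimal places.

0.0722

The Beta prior is conjugate to a Binomial/Bernoulli likelihood; the update adds successes to α and failures to β.
Posterior: Beta(α+k, β+n−k) = Beta(5.13+18, 7.81+16) = Beta(23.13, 23.81).
Var = αβ/((α+β)²(α+β+1)) = 23.13·23.81/(46.94²·47.94) = 0.00521376; SD = √0.00521376 = 0.0722.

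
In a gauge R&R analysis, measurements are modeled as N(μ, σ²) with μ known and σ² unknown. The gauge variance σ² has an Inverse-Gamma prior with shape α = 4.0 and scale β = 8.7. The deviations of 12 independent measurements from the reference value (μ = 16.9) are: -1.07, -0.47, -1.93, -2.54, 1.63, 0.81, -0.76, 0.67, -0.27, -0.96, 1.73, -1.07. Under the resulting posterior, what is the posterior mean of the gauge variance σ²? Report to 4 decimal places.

With known mean μ and an Inverse-Gamma(α, β) prior on σ², the Normal likelihood is conjugate: posterior is Inv-Gamma(α + n/2, β + Σ(xᵢ−μ)²/2).
Σ(xᵢ−μ)² = (-1.07)² + (-0.47)² + (-1.93)² + (-2.54)² + (1.63)² + (0.81)² + (-0.76)² + (0.67)² + (-0.27)² + (-0.96)² + (1.73)² + (-1.07)² = 21.0141.
Posterior: Inv-Gamma(4.0 + 12/2, 8.7 + 21.0141/2) = Inv-Gamma(10.00, 19.20705).
E[σ²|data] = β/(α−1) = 19.20705/9.00 = 2.1341.

2.1341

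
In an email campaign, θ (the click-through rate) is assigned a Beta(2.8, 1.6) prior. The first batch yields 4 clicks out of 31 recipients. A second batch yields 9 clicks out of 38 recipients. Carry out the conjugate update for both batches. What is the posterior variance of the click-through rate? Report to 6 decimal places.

0.002270

The Beta prior is conjugate to a Binomial/Bernoulli likelihood; the update adds successes to α and failures to β.
After batch 1: Beta(2.8+4, 1.6+27) = Beta(6.8, 28.6).
After batch 2: Beta(6.8+9, 28.6+29) = Beta(15.8, 57.6).
Var = αβ/((α+β)²(α+β+1)) = 15.8·57.6/(73.4²·74.4) = 0.002270.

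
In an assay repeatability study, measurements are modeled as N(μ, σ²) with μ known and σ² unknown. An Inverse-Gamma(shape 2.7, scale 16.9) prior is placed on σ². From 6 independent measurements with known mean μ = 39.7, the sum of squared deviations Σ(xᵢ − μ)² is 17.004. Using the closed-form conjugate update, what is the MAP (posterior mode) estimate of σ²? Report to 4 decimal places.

With known mean μ and an Inverse-Gamma(α, β) prior on σ², the Normal likelihood is conjugate: posterior is Inv-Gamma(α + n/2, β + Σ(xᵢ−μ)²/2).
Posterior: Inv-Gamma(2.7 + 6/2, 16.9 + 17.004/2) = Inv-Gamma(5.70, 25.4020).
Mode = β/(α+1) = 25.4020/6.70 = 3.7913.

3.7913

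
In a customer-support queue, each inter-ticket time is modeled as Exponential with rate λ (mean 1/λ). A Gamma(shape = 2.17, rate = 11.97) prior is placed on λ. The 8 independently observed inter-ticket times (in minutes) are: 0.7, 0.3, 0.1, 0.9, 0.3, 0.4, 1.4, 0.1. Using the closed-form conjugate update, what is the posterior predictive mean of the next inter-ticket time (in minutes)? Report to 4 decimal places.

1.7634

With a Gamma(shape α, rate β) prior on the exponential rate λ, the posterior after n observations with total T = Σxᵢ is Gamma(α+n, β+T).
Sum of observations T = 4.2 minutes; n = 8.
Posterior: Gamma(2.17+8, 11.97+4.2) = Gamma(10.17, 16.17).
The predictive distribution for the next observation is Lomax; its mean is β/(α−1) = 16.17/9.17 = 1.7634.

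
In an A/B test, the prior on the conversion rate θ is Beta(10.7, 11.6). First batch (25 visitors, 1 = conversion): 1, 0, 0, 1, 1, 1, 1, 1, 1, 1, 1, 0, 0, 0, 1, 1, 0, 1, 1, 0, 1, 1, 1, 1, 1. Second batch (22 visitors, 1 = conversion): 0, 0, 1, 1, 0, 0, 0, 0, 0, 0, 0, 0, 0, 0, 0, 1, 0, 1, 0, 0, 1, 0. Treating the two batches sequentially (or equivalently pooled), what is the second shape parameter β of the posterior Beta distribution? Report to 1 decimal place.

The Beta prior is conjugate to a Binomial/Bernoulli likelihood; the update adds successes to α and failures to β.
After batch 1: Beta(10.7+18, 11.6+7) = Beta(28.7, 18.6).
After batch 2: Beta(28.7+5, 18.6+17) = Beta(33.7, 35.6).
Posterior β = 35.6.

35.6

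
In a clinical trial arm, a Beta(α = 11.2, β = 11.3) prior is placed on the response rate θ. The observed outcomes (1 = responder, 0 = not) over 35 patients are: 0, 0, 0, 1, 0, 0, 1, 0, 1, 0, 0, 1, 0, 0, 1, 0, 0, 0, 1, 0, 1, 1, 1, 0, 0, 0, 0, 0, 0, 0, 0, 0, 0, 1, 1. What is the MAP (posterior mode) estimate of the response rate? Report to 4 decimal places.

The Beta prior is conjugate to a Binomial/Bernoulli likelihood; the update adds successes to α and failures to β.
Posterior: Beta(α+k, β+n−k) = Beta(11.2+11, 11.3+24) = Beta(22.2, 35.3).
Mode of Beta(a,b) for a,b>1 is (a−1)/(a+b−2) = 21.2/55.5 = 0.3820.

0.3820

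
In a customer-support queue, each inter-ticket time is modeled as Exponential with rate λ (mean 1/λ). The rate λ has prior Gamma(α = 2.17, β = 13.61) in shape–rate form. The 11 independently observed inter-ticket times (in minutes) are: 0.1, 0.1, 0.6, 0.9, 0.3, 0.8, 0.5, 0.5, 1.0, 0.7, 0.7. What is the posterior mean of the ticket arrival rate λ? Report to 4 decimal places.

With a Gamma(shape α, rate β) prior on the exponential rate λ, the posterior after n observations with total T = Σxᵢ is Gamma(α+n, β+T).
Sum of observations T = 6.2 minutes; n = 11.
Posterior: Gamma(2.17+11, 13.61+6.2) = Gamma(13.17, 19.81).
Posterior mean of λ = α/β = 13.17/19.81 = 0.6648.

0.6648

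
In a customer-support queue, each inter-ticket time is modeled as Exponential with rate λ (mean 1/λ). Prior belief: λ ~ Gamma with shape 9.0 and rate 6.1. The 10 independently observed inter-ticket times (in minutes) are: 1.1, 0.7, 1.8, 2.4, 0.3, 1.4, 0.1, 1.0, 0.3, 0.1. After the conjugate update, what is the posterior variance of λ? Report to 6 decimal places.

0.081165

With a Gamma(shape α, rate β) prior on the exponential rate λ, the posterior after n observations with total T = Σxᵢ is Gamma(α+n, β+T).
Sum of observations T = 9.2 minutes; n = 10.
Posterior: Gamma(9.0+10, 6.1+9.2) = Gamma(19.0, 15.3).
Var = α/β² = 0.081165.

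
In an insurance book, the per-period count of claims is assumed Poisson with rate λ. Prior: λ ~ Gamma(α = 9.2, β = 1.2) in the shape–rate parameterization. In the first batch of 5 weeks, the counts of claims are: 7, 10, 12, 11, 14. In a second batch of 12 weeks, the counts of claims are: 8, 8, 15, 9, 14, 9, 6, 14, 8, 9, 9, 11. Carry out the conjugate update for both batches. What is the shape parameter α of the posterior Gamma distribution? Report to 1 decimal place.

183.2

With a Gamma(shape α, rate β) prior, the Poisson likelihood is conjugate: the posterior is Gamma(α + ΣXᵢ, β + n).
Batch 1: sum of counts S = 54 over n = 5 weeks.
After batch 1: Gamma(α+S, β+n) = Gamma(9.2+54, 1.2+5) = Gamma(63.2, 6.2).
Batch 2: sum of counts S = 120 over n = 12 weeks.
After batch 2: Gamma(α+S, β+n) = Gamma(63.2+120, 6.2+12) = Gamma(183.2, 18.2).
Posterior α = 183.2.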